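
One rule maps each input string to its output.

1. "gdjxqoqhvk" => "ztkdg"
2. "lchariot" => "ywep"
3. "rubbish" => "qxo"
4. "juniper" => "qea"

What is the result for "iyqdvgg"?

uzc

The rule is to keep every other character starting from the second (positions 2nd, 4th, 6th, ...), then shift every letter 4 places backward in the alphabet (wrapping around).
Working it through for "iyqdvgg": intermediate "ydg", final "uzc".
(Check on "gdjxqoqhvk": → "dxohk" → "ztkdg" ✓)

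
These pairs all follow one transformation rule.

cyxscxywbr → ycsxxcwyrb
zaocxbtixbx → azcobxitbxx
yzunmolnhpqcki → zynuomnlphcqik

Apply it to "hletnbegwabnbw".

lhtebngeawnbwb

The pattern: swap each adjacent pair of characters (1↔2, 3↔4, ...).
On "hletnbegwabnbw" that produces "lhtebngeawnbwb".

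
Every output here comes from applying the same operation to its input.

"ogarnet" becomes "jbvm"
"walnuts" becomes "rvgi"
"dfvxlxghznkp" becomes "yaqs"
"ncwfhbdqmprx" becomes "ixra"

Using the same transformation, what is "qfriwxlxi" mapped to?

In each case the input is transformed by: shift every letter 5 places backward in the alphabet (wrapping around), then keep only the first 4 characters.
For "qfriwxlxi", step one produces "lamdrsgsd"; step two turns that into "lamd".
(Check on "ncwfhbdqmprx": → "ixracwylhkms" → "ixra" ✓)

lamd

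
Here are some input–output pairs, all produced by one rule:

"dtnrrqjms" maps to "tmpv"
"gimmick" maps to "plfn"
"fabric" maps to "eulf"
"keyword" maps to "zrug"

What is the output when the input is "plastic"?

The pattern: shift every letter 3 places forward in the alphabet (wrapping around), then keep only the last 4 characters.
"plastic" → "sodvwlf" → "vwlf".
(Check on "fabric": → "ideulf" → "eulf" ✓)

vwlf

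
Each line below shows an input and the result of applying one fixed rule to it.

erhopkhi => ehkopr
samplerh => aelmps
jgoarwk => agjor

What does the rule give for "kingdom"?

The pattern: delete the last 2 characters, then sort the characters into alphabetical order.
On "kingdom": the first step gives "kingd", and the second then gives "dgikn".
(Check on "samplerh": → "sample" → "aelmps" ✓)

dgikn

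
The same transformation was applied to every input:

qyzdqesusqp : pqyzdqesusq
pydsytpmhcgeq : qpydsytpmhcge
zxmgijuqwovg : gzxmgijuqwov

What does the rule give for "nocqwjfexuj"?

The pattern: move the last character to the front.
Doing the same to "nocqwjfexuj": "jnocqwjfexu".

jnocqwjfexu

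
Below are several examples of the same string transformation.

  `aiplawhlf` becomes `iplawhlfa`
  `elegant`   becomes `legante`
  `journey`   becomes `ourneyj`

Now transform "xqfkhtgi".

qfkhtgix

The transformation: move the first character to the end.
"xqfkhtgi" → "qfkhtgix".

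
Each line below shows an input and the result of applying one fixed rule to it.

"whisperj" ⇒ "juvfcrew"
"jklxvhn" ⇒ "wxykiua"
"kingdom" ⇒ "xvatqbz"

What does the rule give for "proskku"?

cebfxxh

Looking at the pairs, the operation is to shift every letter 13 places forward in the alphabet (wrapping around) — i.e. ROT13.
So "proskku" becomes "cebfxxh".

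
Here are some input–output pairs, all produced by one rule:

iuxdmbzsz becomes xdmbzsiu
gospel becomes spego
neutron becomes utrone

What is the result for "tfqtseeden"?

qtseedetf

Looking at the pairs, the operation is to delete the last character, then move the first 2 characters to the end (rotate left by 2).
Working it through for "tfqtseeden": intermediate "tfqtseede", final "qtseedetf".
(Check on "gospel": → "gospe" → "spego" ✓)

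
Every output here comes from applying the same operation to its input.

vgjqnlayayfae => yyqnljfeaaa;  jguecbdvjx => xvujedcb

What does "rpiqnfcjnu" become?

In each case the input is transformed by: delete the first 2 characters, then sort the characters into reverse alphabetical order.
For "rpiqnfcjnu", step one produces "iqnfcjnu"; step two turns that into "uqnnjifc".

uqnnjifc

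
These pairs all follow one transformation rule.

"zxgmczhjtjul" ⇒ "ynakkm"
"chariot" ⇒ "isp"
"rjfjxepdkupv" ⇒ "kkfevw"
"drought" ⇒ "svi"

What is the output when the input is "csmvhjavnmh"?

twkwn

Looking at the pairs, the operation is to keep every other character starting from the second (positions 2nd, 4th, 6th, ...), then shift every letter 1 place forward in the alphabet (wrapping around).
For "csmvhjavnmh", step one produces "svjvm"; step two turns that into "twkwn".
(Check on "drought": → "ruh" → "svi" ✓)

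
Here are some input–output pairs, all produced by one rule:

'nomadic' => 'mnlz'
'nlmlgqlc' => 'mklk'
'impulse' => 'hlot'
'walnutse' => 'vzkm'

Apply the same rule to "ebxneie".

dawm

The transformation: shift every letter 1 place backward in the alphabet (wrapping around), then keep only the first 4 characters.
For "ebxneie", step one produces "dawmdhd"; step two turns that into "dawm".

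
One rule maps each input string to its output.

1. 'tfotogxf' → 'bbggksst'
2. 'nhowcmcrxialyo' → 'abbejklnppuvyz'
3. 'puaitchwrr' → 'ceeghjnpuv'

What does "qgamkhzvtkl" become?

In each case the input is transformed by: shift every letter 13 places forward in the alphabet (wrapping around) — i.e. ROT13, then sort the characters into alphabetical order.
Starting from "qgamkhzvtkl": after the first operation, "dtnzxumigxy"; after the second, "dgimntuxxyz".

dgimntuxxyz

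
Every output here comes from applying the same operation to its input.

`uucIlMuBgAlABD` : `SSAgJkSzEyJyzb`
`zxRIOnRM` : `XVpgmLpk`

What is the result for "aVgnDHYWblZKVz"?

What's happening: flip the case of every letter, then shift every letter 2 places backward in the alphabet (wrapping around).
For "aVgnDHYWblZKVz" the result is "YtELbfwuZJxitX".

YtELbfwuZJxitX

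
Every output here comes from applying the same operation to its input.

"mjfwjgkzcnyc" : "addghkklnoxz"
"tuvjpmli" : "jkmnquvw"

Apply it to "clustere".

dffmstuv

In each case the input is transformed by: shift every letter 1 place forward in the alphabet (wrapping around), then sort the characters into alphabetical order.
For "clustere" the result is "dffmstuv".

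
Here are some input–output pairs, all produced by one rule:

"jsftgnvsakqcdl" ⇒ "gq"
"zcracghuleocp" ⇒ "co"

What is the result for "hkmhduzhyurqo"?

Each output is the input with this applied: keep every other character starting from the first (positions 1st, 3rd, 5th, ...), then keep one character in every 3, starting at position 3 (positions 3rd, 6th, 9th, ...).
Starting from "hkmhduzhyurqo": after the first operation, "hmdzyro"; after the second, "dr".

dr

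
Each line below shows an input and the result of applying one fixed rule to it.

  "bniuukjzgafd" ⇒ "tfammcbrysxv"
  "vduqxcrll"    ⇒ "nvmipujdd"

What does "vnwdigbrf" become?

nfovaytjx

In each case the input is transformed by: shift every letter 8 places backward in the alphabet (wrapping around).
Doing the same to "vnwdigbrf": "nfovaytjx".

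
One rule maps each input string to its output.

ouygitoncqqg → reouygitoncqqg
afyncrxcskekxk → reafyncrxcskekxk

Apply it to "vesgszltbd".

revesgszltbd

The transformation: prepend "re".
So "vesgszltbd" becomes "revesgszltbd".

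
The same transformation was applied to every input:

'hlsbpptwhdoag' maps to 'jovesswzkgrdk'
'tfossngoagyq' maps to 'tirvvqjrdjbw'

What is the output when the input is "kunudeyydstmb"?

What's happening: swap the first and last characters, then shift every letter 3 places forward in the alphabet (wrapping around).
"kunudeyydstmb" → "bunudeyydstmk" → "exqxghbbgvwpn".

exqxghbbgvwpn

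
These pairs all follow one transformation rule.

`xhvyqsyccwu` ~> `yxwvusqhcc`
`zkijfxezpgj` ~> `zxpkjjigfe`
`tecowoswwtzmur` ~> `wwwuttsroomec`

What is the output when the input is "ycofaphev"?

vpohfeca

In each case the input is transformed by: sort the characters into reverse alphabetical order, then delete the first character.
On "ycofaphev": the first step gives "yvpohfeca", and the second then gives "vpohfeca".
(Check on "zkijfxezpgj": → "zzxpkjjigfe" → "zxpkjjigfe" ✓)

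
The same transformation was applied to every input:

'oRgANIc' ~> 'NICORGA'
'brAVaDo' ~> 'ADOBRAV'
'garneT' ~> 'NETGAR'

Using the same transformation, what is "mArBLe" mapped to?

Rule — move the last 3 characters to the front (rotate right by 3), then convert every letter to uppercase.
For "mArBLe", step one produces "BLemAr"; step two turns that into "BLEMAR".

BLEMAR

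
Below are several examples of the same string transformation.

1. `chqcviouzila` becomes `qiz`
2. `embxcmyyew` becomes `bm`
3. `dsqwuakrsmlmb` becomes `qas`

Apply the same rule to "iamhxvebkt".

mv

Looking at the pairs, the operation is to keep one character in every 3, starting at position 3 (positions 3rd, 6th, 9th, ...), then delete the last character.
On "iamhxvebkt": the first step gives "mvk", and the second then gives "mv".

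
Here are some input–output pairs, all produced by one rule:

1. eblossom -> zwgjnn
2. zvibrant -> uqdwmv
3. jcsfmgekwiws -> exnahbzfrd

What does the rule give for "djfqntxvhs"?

What's happening: shift every letter 5 places backward in the alphabet (wrapping around), then delete the last 2 characters.
For "djfqntxvhs", step one produces "yealiosqcn"; step two turns that into "yealiosq".

yealiosq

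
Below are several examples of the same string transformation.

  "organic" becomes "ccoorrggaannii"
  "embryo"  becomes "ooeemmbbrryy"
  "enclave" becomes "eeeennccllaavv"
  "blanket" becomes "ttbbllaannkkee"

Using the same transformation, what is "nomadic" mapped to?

ccnnoommaaddii

Rule — double every character, then move the last 2 characters to the front (rotate right by 2).
On "nomadic": the first step gives "nnoommaaddiicc", and the second then gives "ccnnoommaaddii".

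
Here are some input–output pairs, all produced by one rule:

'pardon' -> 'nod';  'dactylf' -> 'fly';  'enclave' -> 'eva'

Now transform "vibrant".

The transformation: take characters alternately from the front and the back (1st, last, 2nd, 2nd-last, ...), then keep every other character starting from the second (positions 2nd, 4th, 6th, ...).
Working it through for "vibrant": intermediate "vtinbar", final "tna".

tna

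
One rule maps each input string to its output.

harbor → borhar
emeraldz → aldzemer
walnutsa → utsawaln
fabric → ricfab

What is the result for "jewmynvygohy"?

Looking at the pairs, the operation is to swap the front and back halves of the string.
So "jewmynvygohy" becomes "vygohyjewmyn".

vygohyjewmyn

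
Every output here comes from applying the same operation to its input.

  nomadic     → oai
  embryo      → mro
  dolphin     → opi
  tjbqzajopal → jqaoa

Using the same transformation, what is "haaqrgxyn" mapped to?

aqgy

The pattern: keep every other character starting from the second (positions 2nd, 4th, 6th, ...).
On "haaqrgxyn" that produces "aqgy".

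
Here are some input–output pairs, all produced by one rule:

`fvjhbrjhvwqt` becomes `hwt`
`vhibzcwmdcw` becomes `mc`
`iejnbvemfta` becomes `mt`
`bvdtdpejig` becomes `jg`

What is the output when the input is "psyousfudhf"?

uh

The rule is to keep every other character starting from the second (positions 2nd, 4th, 6th, ...), then delete the first 3 characters.
Applying both steps to "psyousfudhf": "sosuh", then "uh".
(Check on "vhibzcwmdcw": → "hbcmc" → "mc" ✓)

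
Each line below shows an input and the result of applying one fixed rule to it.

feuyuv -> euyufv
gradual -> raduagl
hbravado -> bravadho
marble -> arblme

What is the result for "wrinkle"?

Each output is the input with this applied: swap the first and last characters, then move the first character to the end.
For "wrinkle", step one produces "erinklw"; step two turns that into "rinklwe".

rinklwe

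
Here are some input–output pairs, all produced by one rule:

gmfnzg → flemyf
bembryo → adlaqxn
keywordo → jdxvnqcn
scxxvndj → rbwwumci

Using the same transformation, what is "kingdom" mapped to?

jhmfcnl

In each case the input is transformed by: shift every letter 1 place backward in the alphabet (wrapping around).
For "kingdom" the result is "jhmfcnl".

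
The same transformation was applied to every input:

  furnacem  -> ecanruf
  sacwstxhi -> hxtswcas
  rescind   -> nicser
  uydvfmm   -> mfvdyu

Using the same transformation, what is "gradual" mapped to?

Each output is the input with this applied: reverse the string, then delete the first character.
On "gradual": the first step gives "laudarg", and the second then gives "audarg".

audarg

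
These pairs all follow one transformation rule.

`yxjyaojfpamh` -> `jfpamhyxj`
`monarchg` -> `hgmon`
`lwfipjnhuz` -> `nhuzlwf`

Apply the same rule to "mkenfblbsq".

The transformation: move the first 3 characters to the end (rotate left by 3), then delete the first 3 characters.
"mkenfblbsq" → "nfblbsqmke" → "lbsqmke".

lbsqmke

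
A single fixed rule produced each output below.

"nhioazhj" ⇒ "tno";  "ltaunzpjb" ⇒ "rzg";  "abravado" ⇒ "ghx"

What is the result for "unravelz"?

The pattern: shift every letter 6 places forward in the alphabet (wrapping around), then keep only the first 3 characters.
Starting from "unravelz": after the first operation, "atxgbkrf"; after the second, "atx".

atx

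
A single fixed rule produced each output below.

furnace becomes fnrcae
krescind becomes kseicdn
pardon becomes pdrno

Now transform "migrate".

mrgtae

Each output is the input with this applied: swap each adjacent pair of characters (1↔2, 3↔4, ...), then delete the first character.
On "migrate": the first step gives "imrgtae", and the second then gives "mrgtae".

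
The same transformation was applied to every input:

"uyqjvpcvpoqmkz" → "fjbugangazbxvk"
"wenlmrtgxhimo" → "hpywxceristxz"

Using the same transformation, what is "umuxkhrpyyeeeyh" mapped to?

Each output is the input with this applied: shift every letter 11 places forward in the alphabet (wrapping around).
So "umuxkhrpyyeeeyh" becomes "fxfivscajjpppjs".

fxfivscajjpppjs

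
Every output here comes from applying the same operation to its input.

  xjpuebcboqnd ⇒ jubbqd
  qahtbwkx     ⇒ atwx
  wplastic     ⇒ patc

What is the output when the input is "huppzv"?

Rule — keep every other character starting from the second (positions 2nd, 4th, 6th, ...).
So "huppzv" becomes "upv".

upv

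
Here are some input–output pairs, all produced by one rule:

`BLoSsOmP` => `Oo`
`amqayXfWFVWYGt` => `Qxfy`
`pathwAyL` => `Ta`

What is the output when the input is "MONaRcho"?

The pattern: keep one character in every 3, starting at position 3 (positions 3rd, 6th, 9th, ...), then flip the case of every letter.
Starting from "MONaRcho": after the first operation, "Nc"; after the second, "nC".

nC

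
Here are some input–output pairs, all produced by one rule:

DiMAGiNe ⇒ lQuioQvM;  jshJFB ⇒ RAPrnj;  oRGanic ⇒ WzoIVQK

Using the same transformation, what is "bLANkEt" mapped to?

In each case the input is transformed by: flip the case of every letter, then shift every letter 8 places forward in the alphabet (wrapping around).
"bLANkEt" → "BlanKeT" → "JtivSmB".
(Check on "jshJFB": → "JSHjfb" → "RAPrnj" ✓)

JtivSmB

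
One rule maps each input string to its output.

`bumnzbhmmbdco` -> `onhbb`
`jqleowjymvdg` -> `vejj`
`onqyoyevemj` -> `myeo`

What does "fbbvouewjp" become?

The rule is to keep one character in every 3, starting at position 1 (positions 1st, 4th, 7th, ...), then swap the first and last characters.
Doing the same to "fbbvouewjp": "pvef".

pvef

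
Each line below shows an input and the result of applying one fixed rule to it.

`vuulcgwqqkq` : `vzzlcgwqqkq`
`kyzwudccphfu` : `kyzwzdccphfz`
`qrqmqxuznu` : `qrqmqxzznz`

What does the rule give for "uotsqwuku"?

The pattern: replace every "u" with "z".
For "uotsqwuku" the result is "zotsqwzkz".

zotsqwzkz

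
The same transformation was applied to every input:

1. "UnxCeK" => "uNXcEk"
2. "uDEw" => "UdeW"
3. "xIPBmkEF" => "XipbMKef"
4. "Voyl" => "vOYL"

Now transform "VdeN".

The rule is to flip the case of every letter.
"VdeN" → "vDEn".

vDEn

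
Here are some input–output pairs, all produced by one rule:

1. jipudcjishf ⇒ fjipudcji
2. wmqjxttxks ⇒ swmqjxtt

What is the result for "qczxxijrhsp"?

Rule — move the last character to the front, then delete the last 2 characters.
"qczxxijrhsp" → "pqczxxijrhs" → "pqczxxijr".

pqczxxijr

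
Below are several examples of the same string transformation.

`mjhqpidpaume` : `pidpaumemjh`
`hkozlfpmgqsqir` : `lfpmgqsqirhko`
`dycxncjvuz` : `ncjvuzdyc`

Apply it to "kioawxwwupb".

Rule — move the first 3 characters to the end (rotate left by 3), then delete the first character.
Applying both steps to "kioawxwwupb": "awxwwupbkio", then "wxwwupbkio".

wxwwupbkio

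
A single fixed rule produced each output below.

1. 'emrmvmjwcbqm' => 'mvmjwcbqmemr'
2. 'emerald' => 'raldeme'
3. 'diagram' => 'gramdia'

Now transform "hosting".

tinghos

In each case the input is transformed by: move the first 3 characters to the end (rotate left by 3).
On "hosting" that produces "tinghos".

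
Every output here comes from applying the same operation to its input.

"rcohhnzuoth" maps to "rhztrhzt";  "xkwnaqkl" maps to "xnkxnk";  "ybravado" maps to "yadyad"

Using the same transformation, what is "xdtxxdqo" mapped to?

xxqxxq

The rule is to keep one character in every 3, starting at position 1 (positions 1st, 4th, 7th, ...), then write the whole string twice.
On "xdtxxdqo": the first step gives "xxq", and the second then gives "xxqxxq".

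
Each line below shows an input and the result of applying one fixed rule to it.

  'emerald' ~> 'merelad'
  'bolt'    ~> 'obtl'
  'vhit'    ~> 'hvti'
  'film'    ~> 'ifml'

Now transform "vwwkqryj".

The pattern: swap each adjacent pair of characters (1↔2, 3↔4, ...).
For "vwwkqryj" the result is "wvkwrqjy".

wvkwrqjy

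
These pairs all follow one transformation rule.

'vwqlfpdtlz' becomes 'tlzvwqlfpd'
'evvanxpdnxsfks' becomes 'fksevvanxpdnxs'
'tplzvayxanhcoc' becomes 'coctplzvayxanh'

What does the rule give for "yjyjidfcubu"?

ubuyjyjidfc

Each output is the input with this applied: move the last 3 characters to the front (rotate right by 3).
Doing the same to "yjyjidfcubu": "ubuyjyjidfc".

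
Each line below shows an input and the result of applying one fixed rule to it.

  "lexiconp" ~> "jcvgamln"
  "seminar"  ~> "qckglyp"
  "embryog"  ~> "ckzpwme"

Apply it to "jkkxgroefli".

The pattern: shift every letter 2 places backward in the alphabet (wrapping around).
So "jkkxgroefli" becomes "hiivepmcdjg".

hiivepmcdjg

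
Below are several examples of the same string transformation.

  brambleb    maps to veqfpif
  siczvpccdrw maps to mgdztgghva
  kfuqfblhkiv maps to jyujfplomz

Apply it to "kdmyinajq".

hqcmrenu

The pattern: delete the first character, then shift every letter 4 places forward in the alphabet (wrapping around).
Working it through for "kdmyinajq": intermediate "dmyinajq", final "hqcmrenu".
(Check on "siczvpccdrw": → "iczvpccdrw" → "mgdztgghva" ✓)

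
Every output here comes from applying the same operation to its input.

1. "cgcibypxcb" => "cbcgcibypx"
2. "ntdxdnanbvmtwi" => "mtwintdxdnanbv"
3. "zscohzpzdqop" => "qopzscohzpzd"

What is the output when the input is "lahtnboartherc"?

herclahtnboart

What's happening: move the first 3 characters to the end (rotate left by 3), then swap the front and back halves of the string.
Starting from "lahtnboartherc": after the first operation, "tnboartherclah"; after the second, "herclahtnboart".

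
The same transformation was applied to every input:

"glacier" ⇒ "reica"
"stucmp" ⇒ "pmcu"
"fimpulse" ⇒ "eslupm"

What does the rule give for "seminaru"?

What's happening: reverse the string, then delete the last 2 characters.
Working it through for "seminaru": intermediate "uranimes", final "uranim".

uranim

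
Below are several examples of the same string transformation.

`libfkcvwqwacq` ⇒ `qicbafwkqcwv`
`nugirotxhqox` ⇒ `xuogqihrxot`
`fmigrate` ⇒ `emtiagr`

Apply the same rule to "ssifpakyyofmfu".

What's happening: take characters alternately from the front and the back (1st, last, 2nd, 2nd-last, ...), then delete the first character.
Starting from "ssifpakyyofmfu": after the first operation, "susfimffpoayky"; after the second, "usfimffpoayky".

usfimffpoayky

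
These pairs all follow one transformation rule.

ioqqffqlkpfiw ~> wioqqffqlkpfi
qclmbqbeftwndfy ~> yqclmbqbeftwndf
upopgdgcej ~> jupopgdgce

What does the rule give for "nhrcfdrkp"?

pnhrcfdrk

The rule is to move the last character to the front.
Applying that to "nhrcfdrkp" gives "pnhrcfdrk".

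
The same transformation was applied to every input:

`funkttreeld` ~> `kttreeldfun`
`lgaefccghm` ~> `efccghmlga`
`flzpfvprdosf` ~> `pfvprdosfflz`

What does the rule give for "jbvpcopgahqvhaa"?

pcopgahqvhaajbv

Looking at the pairs, the operation is to move the first 3 characters to the end (rotate left by 3).
Doing the same to "jbvpcopgahqvhaa": "pcopgahqvhaajbv".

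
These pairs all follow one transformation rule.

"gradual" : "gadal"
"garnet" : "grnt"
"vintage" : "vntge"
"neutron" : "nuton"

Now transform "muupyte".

What's happening: double every character, then keep one character in every 3, starting at position 2 (positions 2nd, 5th, 8th, ...).
Working it through for "muupyte": intermediate "mmuuuuppyyttee", final "mupte".

mupte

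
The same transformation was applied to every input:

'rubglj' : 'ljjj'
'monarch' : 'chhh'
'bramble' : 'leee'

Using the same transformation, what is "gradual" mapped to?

Looking at the pairs, the operation is to repeat every character 3 times, then keep only the last 4 characters.
On "gradual": the first step gives "gggrrraaaddduuuaaalll", and the second then gives "alll".

alll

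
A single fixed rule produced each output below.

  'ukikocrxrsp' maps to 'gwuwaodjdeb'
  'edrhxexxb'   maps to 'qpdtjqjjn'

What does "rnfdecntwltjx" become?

dzrpqozfixfvj

The rule is to shift every letter 12 places forward in the alphabet (wrapping around).
So "rnfdecntwltjx" becomes "dzrpqozfixfvj".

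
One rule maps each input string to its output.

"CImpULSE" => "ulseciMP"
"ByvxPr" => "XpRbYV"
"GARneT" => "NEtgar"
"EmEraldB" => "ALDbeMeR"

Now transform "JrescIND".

In each case the input is transformed by: swap the front and back halves of the string, then flip the case of every letter.
For "JrescIND", step one produces "cINDJres"; step two turns that into "CindjRES".

CindjRES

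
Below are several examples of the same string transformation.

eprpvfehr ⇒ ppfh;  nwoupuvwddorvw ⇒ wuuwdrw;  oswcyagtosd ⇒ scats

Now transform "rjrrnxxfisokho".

jrxfsko

The pattern: keep every other character starting from the second (positions 2nd, 4th, 6th, ...).
For "rjrrnxxfisokho" the result is "jrxfsko".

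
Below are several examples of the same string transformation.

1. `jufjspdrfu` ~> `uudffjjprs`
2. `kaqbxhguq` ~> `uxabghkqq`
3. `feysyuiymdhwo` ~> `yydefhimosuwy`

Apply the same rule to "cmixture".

uxceimrt

What's happening: sort the characters into alphabetical order, then move the last 2 characters to the front (rotate right by 2).
On "cmixture": the first step gives "ceimrtux", and the second then gives "uxceimrt".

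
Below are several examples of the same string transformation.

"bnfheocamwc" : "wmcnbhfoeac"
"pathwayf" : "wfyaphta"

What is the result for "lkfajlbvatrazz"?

rzzklafljvbtaa

Looking at the pairs, the operation is to swap each adjacent pair of characters (1↔2, 3↔4, ...), then move the last 3 characters to the front (rotate right by 3).
Working it through for "lkfajlbvatrazz": intermediate "klafljvbtaarzz", final "rzzklafljvbtaa".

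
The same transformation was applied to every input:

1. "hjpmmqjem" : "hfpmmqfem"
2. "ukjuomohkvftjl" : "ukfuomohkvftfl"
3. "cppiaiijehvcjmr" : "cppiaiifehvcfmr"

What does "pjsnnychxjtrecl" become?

pfsnnychxftrecl

Each output is the input with this applied: replace every "j" with "f".
"pjsnnychxjtrecl" → "pfsnnychxftrecl".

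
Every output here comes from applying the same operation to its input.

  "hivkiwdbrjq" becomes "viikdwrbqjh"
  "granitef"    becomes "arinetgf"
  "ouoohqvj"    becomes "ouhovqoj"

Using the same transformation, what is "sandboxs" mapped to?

Each output is the input with this applied: move the first character to the end, then swap each adjacent pair of characters (1↔2, 3↔4, ...).
Starting from "sandboxs": after the first operation, "andboxss"; after the second, "nabdxoss".

nabdxoss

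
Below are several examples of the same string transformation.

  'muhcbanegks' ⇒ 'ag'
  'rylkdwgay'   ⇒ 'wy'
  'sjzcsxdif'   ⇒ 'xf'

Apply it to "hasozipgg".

ig

Each output is the input with this applied: keep one character in every 3, starting at position 3 (positions 3rd, 6th, 9th, ...), then delete the first character.
Applying that to "hasozipgg" gives "ig".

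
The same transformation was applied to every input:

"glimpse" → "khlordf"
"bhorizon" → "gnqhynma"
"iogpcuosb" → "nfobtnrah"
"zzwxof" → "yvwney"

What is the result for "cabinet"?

The pattern: move the first character to the end, then shift every letter 1 place backward in the alphabet (wrapping around).
Applying that to "cabinet" gives "zahmdsb".

zahmdsb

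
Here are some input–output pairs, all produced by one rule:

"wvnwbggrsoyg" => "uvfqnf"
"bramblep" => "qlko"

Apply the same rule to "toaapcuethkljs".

nzbdgkr

Looking at the pairs, the operation is to shift every letter 1 place backward in the alphabet (wrapping around), then keep every other character starting from the second (positions 2nd, 4th, 6th, ...).
On "toaapcuethkljs": the first step gives "snzzobtdsgjkir", and the second then gives "nzbdgkr".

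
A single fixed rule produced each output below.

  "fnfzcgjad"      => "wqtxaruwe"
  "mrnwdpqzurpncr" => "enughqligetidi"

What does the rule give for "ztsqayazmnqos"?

jhrprqdehfjqk

The transformation: move the first 2 characters to the end (rotate left by 2), then shift every letter 9 places backward in the alphabet (wrapping around).
"ztsqayazmnqos" → "sqayazmnqoszt" → "jhrprqdehfjqk".
(Check on "mrnwdpqzurpncr": → "nwdpqzurpncrmr" → "enughqligetidi" ✓)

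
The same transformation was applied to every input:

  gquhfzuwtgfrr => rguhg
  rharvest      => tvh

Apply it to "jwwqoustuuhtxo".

What's happening: reverse the string, then keep one character in every 3, starting at position 1 (positions 1st, 4th, 7th, ...).
For "jwwqoustuuhtxo" the result is "ohtow".

ohtow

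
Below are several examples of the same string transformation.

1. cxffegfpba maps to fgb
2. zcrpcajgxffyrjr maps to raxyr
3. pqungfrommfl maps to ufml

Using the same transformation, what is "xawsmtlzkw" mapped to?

The rule is to keep one character in every 3, starting at position 3 (positions 3rd, 6th, 9th, ...).
On "xawsmtlzkw" that produces "wtk".

wtk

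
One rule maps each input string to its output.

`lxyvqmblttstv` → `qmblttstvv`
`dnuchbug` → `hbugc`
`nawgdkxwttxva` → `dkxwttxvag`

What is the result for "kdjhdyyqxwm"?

dyyqxwmh

Rule — delete the first 3 characters, then move the first character to the end.
On "kdjhdyyqxwm": the first step gives "hdyyqxwm", and the second then gives "dyyqxwmh".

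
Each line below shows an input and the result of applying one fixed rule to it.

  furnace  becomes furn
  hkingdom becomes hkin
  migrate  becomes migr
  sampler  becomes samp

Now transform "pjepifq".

pjep

The transformation: keep only the first 4 characters.
On "pjepifq" that produces "pjep".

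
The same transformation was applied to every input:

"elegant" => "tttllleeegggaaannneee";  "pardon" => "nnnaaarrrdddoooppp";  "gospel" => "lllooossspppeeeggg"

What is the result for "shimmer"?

What's happening: swap the first and last characters, then repeat every character 3 times.
"shimmer" → "rrrhhhiiimmmmmmeeesss".

rrrhhhiiimmmmmmeeesss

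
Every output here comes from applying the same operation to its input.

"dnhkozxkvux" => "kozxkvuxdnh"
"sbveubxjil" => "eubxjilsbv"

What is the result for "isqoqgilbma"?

Each output is the input with this applied: move the first 3 characters to the end (rotate left by 3).
"isqoqgilbma" → "oqgilbmaisq".

oqgilbmaisq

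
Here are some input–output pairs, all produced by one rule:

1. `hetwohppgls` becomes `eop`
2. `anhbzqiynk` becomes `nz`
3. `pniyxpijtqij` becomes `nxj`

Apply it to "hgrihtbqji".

The pattern: delete the last 3 characters, then keep one character in every 3, starting at position 2 (positions 2nd, 5th, 8th, ...).
For "hgrihtbqji", step one produces "hgrihtb"; step two turns that into "gh".
(Check on "anhbzqiynk": → "anhbzqi" → "nz" ✓)

gh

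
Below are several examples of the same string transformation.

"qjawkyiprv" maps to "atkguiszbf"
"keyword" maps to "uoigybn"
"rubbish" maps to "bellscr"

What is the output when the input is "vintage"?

Rule — shift every letter 10 places forward in the alphabet (wrapping around).
Applying that to "vintage" gives "fsxdkqo".

fsxdkqo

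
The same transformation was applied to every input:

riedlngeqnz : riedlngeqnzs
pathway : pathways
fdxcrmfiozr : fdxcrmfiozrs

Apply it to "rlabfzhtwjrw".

rlabfzhtwjrws

The transformation: append "s".
On "rlabfzhtwjrw" that produces "rlabfzhtwjrws".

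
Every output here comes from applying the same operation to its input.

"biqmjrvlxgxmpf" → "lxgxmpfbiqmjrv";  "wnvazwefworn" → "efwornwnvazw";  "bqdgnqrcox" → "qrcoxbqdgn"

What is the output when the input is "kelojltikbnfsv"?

ikbnfsvkelojlt

The rule is to swap the front and back halves of the string.
"kelojltikbnfsv" → "ikbnfsvkelojlt".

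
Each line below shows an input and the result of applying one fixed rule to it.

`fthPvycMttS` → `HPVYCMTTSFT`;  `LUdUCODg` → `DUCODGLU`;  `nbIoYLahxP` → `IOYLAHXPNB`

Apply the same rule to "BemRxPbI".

The transformation: move the first 2 characters to the end (rotate left by 2), then convert every letter to uppercase.
Starting from "BemRxPbI": after the first operation, "mRxPbIBe"; after the second, "MRXPBIBE".

MRXPBIBE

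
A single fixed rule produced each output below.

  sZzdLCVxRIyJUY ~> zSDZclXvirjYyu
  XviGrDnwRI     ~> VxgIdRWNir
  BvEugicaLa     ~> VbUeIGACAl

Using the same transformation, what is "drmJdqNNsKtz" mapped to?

In each case the input is transformed by: flip the case of every letter, then swap each adjacent pair of characters (1↔2, 3↔4, ...).
Working it through for "drmJdqNNsKtz": intermediate "DRMjDQnnSkTZ", final "RDjMQDnnkSZT".

RDjMQDnnkSZT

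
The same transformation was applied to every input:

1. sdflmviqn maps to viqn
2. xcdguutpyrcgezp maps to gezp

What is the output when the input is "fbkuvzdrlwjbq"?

wjbq

The pattern: keep only the last 4 characters.
For "fbkuvzdrlwjbq" the result is "wjbq".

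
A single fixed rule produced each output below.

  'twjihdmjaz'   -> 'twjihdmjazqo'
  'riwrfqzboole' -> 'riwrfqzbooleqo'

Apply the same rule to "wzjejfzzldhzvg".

The rule is to append "qo".
For "wzjejfzzldhzvg" the result is "wzjejfzzldhzvgqo".

wzjejfzzldhzvgqo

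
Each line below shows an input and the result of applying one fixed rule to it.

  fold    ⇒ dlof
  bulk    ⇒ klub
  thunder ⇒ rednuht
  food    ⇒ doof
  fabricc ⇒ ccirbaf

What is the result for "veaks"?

skaev

Rule — reverse the string.
So "veaks" becomes "skaev".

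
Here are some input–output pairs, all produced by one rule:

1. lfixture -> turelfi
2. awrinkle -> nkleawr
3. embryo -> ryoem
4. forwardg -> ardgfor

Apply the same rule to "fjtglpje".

lpjefjt

Each output is the input with this applied: swap the front and back halves of the string, then delete the last character.
Working it through for "fjtglpje": intermediate "lpjefjtg", final "lpjefjt".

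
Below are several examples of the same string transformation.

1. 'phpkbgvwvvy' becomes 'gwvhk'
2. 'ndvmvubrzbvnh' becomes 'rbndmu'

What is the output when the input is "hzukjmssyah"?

Looking at the pairs, the operation is to keep every other character starting from the second (positions 2nd, 4th, 6th, ...), then move the last 3 characters to the front (rotate right by 3).
Working it through for "hzukjmssyah": intermediate "zkmsa", final "msazk".

msazk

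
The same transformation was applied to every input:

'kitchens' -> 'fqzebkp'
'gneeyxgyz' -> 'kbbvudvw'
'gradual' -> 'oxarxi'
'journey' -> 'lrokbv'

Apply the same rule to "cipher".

fmebo

Looking at the pairs, the operation is to shift every letter 3 places backward in the alphabet (wrapping around), then delete the first character.
Starting from "cipher": after the first operation, "zfmebo"; after the second, "fmebo".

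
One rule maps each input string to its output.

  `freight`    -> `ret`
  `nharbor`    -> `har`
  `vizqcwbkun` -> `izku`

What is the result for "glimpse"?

lie

The transformation: swap each adjacent pair of characters (1↔2, 3↔4, ...), then keep one character in every 3, starting at position 1 (positions 1st, 4th, 7th, ...).
Working it through for "glimpse": intermediate "lgmispe", final "lie".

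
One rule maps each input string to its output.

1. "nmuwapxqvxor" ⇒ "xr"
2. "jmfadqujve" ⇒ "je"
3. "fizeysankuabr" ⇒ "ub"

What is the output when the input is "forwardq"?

rq

In each case the input is transformed by: keep every other character starting from the second (positions 2nd, 4th, 6th, ...), then keep only the last 2 characters.
For "forwardq", step one produces "owrq"; step two turns that into "rq".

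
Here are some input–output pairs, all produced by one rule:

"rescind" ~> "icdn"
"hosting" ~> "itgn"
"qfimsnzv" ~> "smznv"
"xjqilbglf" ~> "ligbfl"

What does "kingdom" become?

In each case the input is transformed by: delete the first 3 characters, then swap each adjacent pair of characters (1↔2, 3↔4, ...).
Applying both steps to "kingdom": "gdom", then "dgmo".

dgmo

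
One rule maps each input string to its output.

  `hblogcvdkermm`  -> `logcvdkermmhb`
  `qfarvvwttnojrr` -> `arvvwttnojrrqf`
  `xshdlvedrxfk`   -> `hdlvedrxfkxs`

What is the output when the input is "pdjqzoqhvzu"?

In each case the input is transformed by: move the first 2 characters to the end (rotate left by 2).
For "pdjqzoqhvzu" the result is "jqzoqhvzupd".

jqzoqhvzupd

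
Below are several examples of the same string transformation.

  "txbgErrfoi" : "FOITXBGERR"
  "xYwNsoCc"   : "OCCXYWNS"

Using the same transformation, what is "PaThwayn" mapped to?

AYNPATHW

Looking at the pairs, the operation is to move the last 3 characters to the front (rotate right by 3), then convert every letter to uppercase.
On "PaThwayn": the first step gives "aynPaThw", and the second then gives "AYNPATHW".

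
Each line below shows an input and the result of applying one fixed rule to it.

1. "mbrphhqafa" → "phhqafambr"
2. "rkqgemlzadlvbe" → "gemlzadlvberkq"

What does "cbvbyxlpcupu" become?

Each output is the input with this applied: move the first 3 characters to the end (rotate left by 3).
On "cbvbyxlpcupu" that produces "byxlpcupucbv".

byxlpcupucbv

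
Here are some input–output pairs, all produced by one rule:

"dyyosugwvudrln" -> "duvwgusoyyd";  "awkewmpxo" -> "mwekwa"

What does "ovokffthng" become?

The pattern: reverse the string, then delete the first 3 characters.
For "ovokffthng" the result is "tffkovo".
(Check on "awkewmpxo": → "oxpmwekwa" → "mwekwa" ✓)

tffkovo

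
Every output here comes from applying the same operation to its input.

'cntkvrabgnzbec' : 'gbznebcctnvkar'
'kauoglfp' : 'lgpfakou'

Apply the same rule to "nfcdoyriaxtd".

The rule is to swap the front and back halves of the string, then swap each adjacent pair of characters (1↔2, 3↔4, ...).
For "nfcdoyriaxtd", step one produces "riaxtdnfcdoy"; step two turns that into "irxadtfndcyo".
(Check on "cntkvrabgnzbec": → "bgnzbeccntkvra" → "gbznebcctnvkar" ✓)

irxadtfndcyo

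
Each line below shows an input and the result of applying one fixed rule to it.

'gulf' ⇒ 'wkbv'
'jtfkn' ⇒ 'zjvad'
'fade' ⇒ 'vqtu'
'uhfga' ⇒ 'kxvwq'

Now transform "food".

veet

The rule is to shift every letter 10 places backward in the alphabet (wrapping around).
So "food" becomes "veet".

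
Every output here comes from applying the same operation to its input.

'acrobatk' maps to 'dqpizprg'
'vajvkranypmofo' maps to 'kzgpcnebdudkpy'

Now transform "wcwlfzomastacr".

Each output is the input with this applied: shift every letter 11 places backward in the alphabet (wrapping around), then move the first 3 characters to the end (rotate left by 3).
Working it through for "wcwlfzomastacr": intermediate "lrlauodbphiprg", final "auodbphiprglrl".

auodbphiprglrl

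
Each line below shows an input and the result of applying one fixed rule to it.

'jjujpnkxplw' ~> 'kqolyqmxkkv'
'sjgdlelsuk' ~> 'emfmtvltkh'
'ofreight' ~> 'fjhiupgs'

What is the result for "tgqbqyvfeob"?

crzwgfpcuhr

The pattern: move the first 3 characters to the end (rotate left by 3), then shift every letter 1 place forward in the alphabet (wrapping around).
Applying both steps to "tgqbqyvfeob": "bqyvfeobtgq", then "crzwgfpcuhr".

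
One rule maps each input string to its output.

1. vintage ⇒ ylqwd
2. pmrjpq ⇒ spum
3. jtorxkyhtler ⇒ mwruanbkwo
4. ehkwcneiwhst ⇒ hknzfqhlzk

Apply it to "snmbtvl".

vqpew

The pattern: shift every letter 3 places forward in the alphabet (wrapping around), then delete the last 2 characters.
For "snmbtvl", step one produces "vqpewyo"; step two turns that into "vqpew".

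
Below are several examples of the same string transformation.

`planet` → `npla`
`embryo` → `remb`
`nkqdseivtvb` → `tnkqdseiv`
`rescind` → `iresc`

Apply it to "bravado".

Rule — delete the last 2 characters, then move the last character to the front.
Starting from "bravado": after the first operation, "brava"; after the second, "abrav".

abrav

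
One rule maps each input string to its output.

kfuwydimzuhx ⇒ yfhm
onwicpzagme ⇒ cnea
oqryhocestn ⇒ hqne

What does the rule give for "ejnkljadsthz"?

Each output is the input with this applied: keep one character in every 3, starting at position 2 (positions 2nd, 5th, 8th, ...), then swap each adjacent pair of characters (1↔2, 3↔4, ...).
"ejnkljadsthz" → "jldh" → "ljhd".
(Check on "kfuwydimzuhx": → "fymh" → "yfhm" ✓)

ljhd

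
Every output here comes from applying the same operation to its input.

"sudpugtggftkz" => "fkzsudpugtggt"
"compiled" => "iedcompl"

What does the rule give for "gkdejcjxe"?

cxegkdejj

Each output is the input with this applied: move the last 3 characters to the front (rotate right by 3), then swap the first and last characters.
On "gkdejcjxe": the first step gives "jxegkdejc", and the second then gives "cxegkdejj".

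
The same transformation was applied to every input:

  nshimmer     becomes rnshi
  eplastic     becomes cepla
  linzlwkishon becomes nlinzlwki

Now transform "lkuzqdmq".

qlkuz

The rule is to move the last character to the front, then delete the last 3 characters.
"lkuzqdmq" → "qlkuzqdm" → "qlkuz".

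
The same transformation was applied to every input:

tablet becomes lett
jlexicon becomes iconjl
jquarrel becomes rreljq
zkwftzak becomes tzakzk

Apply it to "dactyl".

Rule — swap the front and back halves of the string, then delete the last 2 characters.
Working it through for "dactyl": intermediate "tyldac", final "tyld".

tyld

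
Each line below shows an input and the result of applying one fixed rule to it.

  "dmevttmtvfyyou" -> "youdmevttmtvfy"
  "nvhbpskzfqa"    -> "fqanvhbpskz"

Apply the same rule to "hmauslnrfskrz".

krzhmauslnrfs

Each output is the input with this applied: move the last 3 characters to the front (rotate right by 3).
On "hmauslnrfskrz" that produces "krzhmauslnrfs".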